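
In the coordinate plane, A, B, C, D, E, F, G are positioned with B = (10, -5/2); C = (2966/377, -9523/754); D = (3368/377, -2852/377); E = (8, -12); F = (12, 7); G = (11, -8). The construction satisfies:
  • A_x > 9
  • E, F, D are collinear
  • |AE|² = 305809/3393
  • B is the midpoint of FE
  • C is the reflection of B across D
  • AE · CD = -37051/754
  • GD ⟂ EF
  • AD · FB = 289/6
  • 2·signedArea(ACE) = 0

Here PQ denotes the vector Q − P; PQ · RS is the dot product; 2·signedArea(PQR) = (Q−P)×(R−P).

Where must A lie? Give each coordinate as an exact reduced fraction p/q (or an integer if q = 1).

A = (11260/1131, -3065/1131)

1. A_x = 11260/1131  [2·signedArea(ACE) = 0 ∩ AE · CD = -37051/754]
2. A_y = -3065/1131  [2·signedArea(ACE) = 0 ∩ AE · CD = -37051/754]
   → A = (11260/1131, -3065/1131)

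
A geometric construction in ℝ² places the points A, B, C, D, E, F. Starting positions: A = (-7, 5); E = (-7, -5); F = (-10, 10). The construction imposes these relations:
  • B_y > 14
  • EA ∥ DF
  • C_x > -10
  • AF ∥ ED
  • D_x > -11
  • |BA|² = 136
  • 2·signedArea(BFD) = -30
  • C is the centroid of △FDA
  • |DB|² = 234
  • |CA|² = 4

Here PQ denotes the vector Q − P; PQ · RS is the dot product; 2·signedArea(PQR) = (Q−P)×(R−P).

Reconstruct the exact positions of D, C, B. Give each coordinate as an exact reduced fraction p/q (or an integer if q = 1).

B = (-13, 15)
C = (-9, 5)
D = (-10, 0)

1. D_x = -10  [EA ∥ DF ∩ AF ∥ ED]
2. D_y = 0  [EA ∥ DF ∩ AF ∥ ED]
   → D = (-10, 0)
3. C_x = -9  [C is the centroid of △FDA]
4. C_y = 5  [C is the centroid of △FDA]
   → C = (-9, 5)
5. B_x = -13  [2·signedArea(BFD) = -30]
6. B_y = 15  [|BA|² = 136]
   → B = (-13, 15)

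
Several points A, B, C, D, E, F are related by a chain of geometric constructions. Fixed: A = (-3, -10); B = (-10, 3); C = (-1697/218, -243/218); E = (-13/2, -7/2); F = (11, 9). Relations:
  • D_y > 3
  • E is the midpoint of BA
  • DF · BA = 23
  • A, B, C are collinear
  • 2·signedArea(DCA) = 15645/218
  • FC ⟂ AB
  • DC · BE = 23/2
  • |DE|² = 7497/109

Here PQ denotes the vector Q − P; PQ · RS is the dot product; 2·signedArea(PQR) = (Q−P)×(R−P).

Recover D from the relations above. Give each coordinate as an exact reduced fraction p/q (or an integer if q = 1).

D = (-493/218, 791/218)

1. D_x = -493/218  [DC · BE = 23/2 ∩ 2·signedArea(DCA) = 15645/218]
2. D_y = 791/218  [DC · BE = 23/2 ∩ 2·signedArea(DCA) = 15645/218]
   → D = (-493/218, 791/218)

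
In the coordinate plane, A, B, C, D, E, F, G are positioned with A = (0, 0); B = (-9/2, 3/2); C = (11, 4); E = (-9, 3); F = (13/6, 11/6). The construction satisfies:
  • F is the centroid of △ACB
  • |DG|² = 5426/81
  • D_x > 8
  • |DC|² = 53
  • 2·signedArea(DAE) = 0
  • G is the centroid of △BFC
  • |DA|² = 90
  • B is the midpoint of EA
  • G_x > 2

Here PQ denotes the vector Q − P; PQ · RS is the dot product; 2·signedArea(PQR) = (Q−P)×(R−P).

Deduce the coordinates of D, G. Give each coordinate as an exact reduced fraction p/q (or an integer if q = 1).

1. D_x = 9  [line -3·x + -9·y + 0 = 0 ∩ |DA|² = 90]
2. D_y = -3  [line -3·x + -9·y + 0 = 0 ∩ |DA|² = 90]
   → D = (9, -3)
3. G_x = 26/9  [G is the centroid of △BFC]
4. G_y = 22/9  [G is the centroid of △BFC]
   → G = (26/9, 22/9)

D = (9, -3)
G = (26/9, 22/9)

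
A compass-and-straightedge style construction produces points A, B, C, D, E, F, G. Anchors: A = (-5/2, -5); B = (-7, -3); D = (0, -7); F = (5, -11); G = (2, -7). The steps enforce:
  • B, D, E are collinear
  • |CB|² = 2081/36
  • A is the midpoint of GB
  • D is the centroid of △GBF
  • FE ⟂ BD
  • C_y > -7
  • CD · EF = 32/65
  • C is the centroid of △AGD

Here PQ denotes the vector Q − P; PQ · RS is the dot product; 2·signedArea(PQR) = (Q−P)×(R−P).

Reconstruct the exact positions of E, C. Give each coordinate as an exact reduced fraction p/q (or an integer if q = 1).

C = (-1/6, -19/3)
E = (357/65, -659/65)

1. E_x = 357/65  [B, D, E are collinear ∩ FE ⟂ BD]
2. E_y = -659/65  [B, D, E are collinear ∩ FE ⟂ BD]
   → E = (357/65, -659/65)
3. C_x = -1/6  [C is the centroid of △AGD]
4. C_y = -19/3  [C is the centroid of △AGD]
   → C = (-1/6, -19/3)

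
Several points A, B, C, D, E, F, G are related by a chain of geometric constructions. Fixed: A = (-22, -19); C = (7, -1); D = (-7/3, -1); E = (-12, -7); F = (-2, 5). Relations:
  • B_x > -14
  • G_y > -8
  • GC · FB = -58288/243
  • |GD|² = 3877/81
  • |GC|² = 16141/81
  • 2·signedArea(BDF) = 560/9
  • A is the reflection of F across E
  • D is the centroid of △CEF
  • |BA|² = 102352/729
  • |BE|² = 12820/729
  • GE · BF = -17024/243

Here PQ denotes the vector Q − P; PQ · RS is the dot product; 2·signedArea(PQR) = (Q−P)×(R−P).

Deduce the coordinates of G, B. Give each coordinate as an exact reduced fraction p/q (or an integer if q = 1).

B = (-358/27, -11)
G = (-52/9, -7)

1. B_x = -358/27  [line -6·x + 1/3·y + -683/9 = 0 ∩ |BA|² = 102352/729]
2. B_y = -11  [line -6·x + 1/3·y + -683/9 = 0 ∩ |BA|² = 102352/729]
   → B = (-358/27, -11)
3. G_x = -52/9  [line -304/27·x + -16·y + -43024/243 = 0 ∩ |GC|² = 16141/81]
4. G_y = -7  [line -304/27·x + -16·y + -43024/243 = 0 ∩ |GC|² = 16141/81]
   → G = (-52/9, -7)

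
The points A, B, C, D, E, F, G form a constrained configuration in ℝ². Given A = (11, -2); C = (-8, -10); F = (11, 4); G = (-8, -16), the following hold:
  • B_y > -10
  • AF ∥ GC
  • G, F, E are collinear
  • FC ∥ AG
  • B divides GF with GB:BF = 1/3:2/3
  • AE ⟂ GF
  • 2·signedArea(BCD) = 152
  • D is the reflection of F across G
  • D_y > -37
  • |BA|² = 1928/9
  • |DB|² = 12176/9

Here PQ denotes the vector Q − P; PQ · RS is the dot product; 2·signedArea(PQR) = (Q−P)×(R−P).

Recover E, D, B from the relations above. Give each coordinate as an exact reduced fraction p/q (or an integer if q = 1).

1. E_x = 6091/761  [G, F, E are collinear ∩ AE ⟂ GF]
2. E_y = 644/761  [G, F, E are collinear ∩ AE ⟂ GF]
   → E = (6091/761, 644/761)
3. D_x = -27  [D is the reflection of F across G]
4. D_y = -36  [D is the reflection of F across G]
   → D = (-27, -36)
5. B_x = -5/3  [B divides GF with GB:BF = 1/3:2/3]
6. B_y = -28/3  [B divides GF with GB:BF = 1/3:2/3]
   → B = (-5/3, -28/3)

B = (-5/3, -28/3)
D = (-27, -36)
E = (6091/761, 644/761)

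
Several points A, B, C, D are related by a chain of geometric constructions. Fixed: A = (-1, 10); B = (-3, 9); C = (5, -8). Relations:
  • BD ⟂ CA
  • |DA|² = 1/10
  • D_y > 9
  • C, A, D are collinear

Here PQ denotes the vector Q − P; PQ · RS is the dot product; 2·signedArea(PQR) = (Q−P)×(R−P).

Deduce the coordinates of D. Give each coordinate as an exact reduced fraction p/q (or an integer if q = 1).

D = (-9/10, 97/10)

1. D_x = -9/10  [C, A, D are collinear ∩ BD ⟂ CA]
2. D_y = 97/10  [C, A, D are collinear ∩ BD ⟂ CA]
   → D = (-9/10, 97/10)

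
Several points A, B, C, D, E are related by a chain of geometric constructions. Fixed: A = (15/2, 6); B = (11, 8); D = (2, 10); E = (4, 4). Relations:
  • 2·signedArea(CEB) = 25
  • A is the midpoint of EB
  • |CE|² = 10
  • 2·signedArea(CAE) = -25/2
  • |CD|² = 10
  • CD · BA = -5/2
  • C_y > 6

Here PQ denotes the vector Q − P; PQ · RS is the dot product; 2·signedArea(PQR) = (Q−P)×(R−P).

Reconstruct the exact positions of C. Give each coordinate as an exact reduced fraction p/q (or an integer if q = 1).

C = (3, 7)

1. C_x = 3  [2·signedArea(CEB) = 25 ∩ CD · BA = -5/2]
2. C_y = 7  [2·signedArea(CEB) = 25 ∩ CD · BA = -5/2]
   → C = (3, 7)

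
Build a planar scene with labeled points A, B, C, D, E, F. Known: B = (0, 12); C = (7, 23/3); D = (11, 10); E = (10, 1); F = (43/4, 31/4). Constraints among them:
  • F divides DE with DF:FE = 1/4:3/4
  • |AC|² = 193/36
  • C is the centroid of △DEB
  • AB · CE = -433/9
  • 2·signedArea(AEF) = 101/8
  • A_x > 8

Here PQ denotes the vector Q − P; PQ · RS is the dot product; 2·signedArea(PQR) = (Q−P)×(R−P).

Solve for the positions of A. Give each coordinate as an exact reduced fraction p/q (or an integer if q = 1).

A = (9, 53/6)

1. A_x = 9  [2·signedArea(AEF) = 101/8 ∩ AB · CE = -433/9]
2. A_y = 53/6  [2·signedArea(AEF) = 101/8 ∩ AB · CE = -433/9]
   → A = (9, 53/6)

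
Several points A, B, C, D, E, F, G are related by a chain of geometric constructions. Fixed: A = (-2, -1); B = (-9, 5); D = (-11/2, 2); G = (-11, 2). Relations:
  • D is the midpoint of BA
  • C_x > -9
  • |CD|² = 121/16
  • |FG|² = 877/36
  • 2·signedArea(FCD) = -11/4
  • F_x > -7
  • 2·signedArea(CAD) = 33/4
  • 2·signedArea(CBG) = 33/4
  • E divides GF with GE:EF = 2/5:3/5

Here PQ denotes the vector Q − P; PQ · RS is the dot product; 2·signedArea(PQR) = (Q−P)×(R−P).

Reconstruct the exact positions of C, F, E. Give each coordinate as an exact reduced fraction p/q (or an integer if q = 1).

C = (-33/4, 2)
E = (-136/15, 8/5)
F = (-37/6, 1)

1. C_x = -33/4  [2·signedArea(CBG) = 33/4 ∩ 2·signedArea(CAD) = 33/4]
2. C_y = 2  [2·signedArea(CBG) = 33/4 ∩ 2·signedArea(CAD) = 33/4]
   → C = (-33/4, 2)
3. F_y = 1  [2·signedArea(FCD) = -11/4]
4. F_x = -37/6  [|FG|² = 877/36]
   → F = (-37/6, 1)
5. E_x = -136/15  [E divides GF with GE:EF = 2/5:3/5]
6. E_y = 8/5  [E divides GF with GE:EF = 2/5:3/5]
   → E = (-136/15, 8/5)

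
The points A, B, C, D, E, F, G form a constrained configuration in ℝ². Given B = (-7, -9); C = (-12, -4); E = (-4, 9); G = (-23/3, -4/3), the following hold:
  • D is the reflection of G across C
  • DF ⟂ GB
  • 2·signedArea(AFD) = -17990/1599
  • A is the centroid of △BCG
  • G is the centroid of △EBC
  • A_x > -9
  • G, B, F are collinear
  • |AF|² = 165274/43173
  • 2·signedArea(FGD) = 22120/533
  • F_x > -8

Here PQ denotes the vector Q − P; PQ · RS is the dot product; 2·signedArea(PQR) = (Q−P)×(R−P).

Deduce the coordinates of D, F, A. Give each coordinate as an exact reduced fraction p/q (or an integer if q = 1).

1. D_x = -49/3  [D is the reflection of G across C]
2. D_y = -20/3  [D is the reflection of G across C]
   → D = (-49/3, -20/3)
3. F_x = -11627/1599  [G, B, F are collinear ∩ DF ⟂ GB]
4. F_y = -9400/1599  [G, B, F are collinear ∩ DF ⟂ GB]
   → F = (-11627/1599, -9400/1599)
5. A_x = -80/9  [A is the centroid of △BCG]
6. A_y = -43/9  [A is the centroid of △BCG]
   → A = (-80/9, -43/9)

A = (-80/9, -43/9)
D = (-49/3, -20/3)
F = (-11627/1599, -9400/1599)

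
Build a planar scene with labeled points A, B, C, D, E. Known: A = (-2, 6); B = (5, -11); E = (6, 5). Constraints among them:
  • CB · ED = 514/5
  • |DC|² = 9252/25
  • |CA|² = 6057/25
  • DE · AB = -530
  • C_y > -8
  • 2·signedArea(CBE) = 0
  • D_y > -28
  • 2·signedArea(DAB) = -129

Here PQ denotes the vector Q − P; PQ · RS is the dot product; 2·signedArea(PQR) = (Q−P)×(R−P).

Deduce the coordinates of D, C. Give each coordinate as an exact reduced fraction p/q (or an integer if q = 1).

C = (26/5, -39/5)
D = (4, -27)

1. D_x = 4  [DE · AB = -530 ∩ 2·signedArea(DAB) = -129]
2. D_y = -27  [DE · AB = -530 ∩ 2·signedArea(DAB) = -129]
   → D = (4, -27)
3. C_x = 26/5  [2·signedArea(CBE) = 0 ∩ CB · ED = 514/5]
4. C_y = -39/5  [2·signedArea(CBE) = 0 ∩ CB · ED = 514/5]
   → C = (26/5, -39/5)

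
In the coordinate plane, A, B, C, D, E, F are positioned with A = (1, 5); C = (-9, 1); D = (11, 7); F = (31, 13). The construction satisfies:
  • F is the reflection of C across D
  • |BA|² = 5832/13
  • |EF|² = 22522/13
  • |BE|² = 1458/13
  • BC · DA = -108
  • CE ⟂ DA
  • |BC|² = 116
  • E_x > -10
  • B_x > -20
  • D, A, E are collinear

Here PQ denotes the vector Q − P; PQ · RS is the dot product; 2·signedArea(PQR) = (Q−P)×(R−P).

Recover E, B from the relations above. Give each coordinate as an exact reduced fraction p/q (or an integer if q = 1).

1. E_x = -122/13  [D, A, E are collinear ∩ CE ⟂ DA]
2. E_y = 38/13  [D, A, E are collinear ∩ CE ⟂ DA]
   → E = (-122/13, 38/13)
3. B_x = -257/13  [line 10·x + 2·y + 196 = 0 ∩ |BA|² = 5832/13]
4. B_y = 11/13  [line 10·x + 2·y + 196 = 0 ∩ |BA|² = 5832/13]
   → B = (-257/13, 11/13)

B = (-257/13, 11/13)
E = (-122/13, 38/13)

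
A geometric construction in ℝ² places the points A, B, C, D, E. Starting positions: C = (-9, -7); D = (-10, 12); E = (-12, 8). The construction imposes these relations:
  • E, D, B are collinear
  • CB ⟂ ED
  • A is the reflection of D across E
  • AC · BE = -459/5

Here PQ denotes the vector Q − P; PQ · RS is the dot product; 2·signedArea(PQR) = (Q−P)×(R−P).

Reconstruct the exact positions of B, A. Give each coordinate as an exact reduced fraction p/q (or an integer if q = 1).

A = (-14, 4)
B = (-87/5, -14/5)

1. B_x = -87/5  [E, D, B are collinear ∩ CB ⟂ ED]
2. B_y = -14/5  [E, D, B are collinear ∩ CB ⟂ ED]
   → B = (-87/5, -14/5)
3. A_x = -14  [A is the reflection of D across E]
4. A_y = 4  [A is the reflection of D across E]
   → A = (-14, 4)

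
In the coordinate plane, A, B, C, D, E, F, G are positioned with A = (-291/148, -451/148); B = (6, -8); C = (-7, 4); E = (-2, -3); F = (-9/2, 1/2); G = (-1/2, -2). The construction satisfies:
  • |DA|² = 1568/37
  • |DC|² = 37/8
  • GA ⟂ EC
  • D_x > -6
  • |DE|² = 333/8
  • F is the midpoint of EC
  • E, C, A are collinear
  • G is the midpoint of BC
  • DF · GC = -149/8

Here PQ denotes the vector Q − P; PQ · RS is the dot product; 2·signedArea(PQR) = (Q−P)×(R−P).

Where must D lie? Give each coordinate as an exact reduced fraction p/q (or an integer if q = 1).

1. D_x = -23/4  [line 13/2·x + -6·y + 407/8 = 0 ∩ |DE|² = 333/8]
2. D_y = 9/4  [line 13/2·x + -6·y + 407/8 = 0 ∩ |DE|² = 333/8]
   → D = (-23/4, 9/4)

D = (-23/4, 9/4)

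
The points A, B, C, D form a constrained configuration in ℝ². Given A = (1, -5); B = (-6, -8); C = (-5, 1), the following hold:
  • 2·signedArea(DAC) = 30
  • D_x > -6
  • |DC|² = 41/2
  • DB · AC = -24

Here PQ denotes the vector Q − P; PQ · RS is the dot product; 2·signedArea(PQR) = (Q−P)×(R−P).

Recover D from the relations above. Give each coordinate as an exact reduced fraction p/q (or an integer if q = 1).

1. D_x = -11/2  [DB · AC = -24 ∩ 2·signedArea(DAC) = 30]
2. D_y = -7/2  [DB · AC = -24 ∩ 2·signedArea(DAC) = 30]
   → D = (-11/2, -7/2)

D = (-11/2, -7/2)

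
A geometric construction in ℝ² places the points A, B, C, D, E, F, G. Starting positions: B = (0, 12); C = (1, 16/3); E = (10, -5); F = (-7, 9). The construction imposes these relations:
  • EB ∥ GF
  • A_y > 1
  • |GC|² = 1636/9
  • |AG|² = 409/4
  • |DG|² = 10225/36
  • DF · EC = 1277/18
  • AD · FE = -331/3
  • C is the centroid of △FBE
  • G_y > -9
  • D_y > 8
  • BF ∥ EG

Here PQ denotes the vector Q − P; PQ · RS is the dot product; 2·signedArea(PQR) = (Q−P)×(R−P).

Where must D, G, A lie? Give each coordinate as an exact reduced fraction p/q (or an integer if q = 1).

A = (3/2, 2)
D = (1/2, 26/3)
G = (3, -8)

1. G_x = 3  [EB ∥ GF ∩ BF ∥ EG]
2. G_y = -8  [EB ∥ GF ∩ BF ∥ EG]
   → G = (3, -8)
3. D_x = 1/2  [line 9·x + -31/3·y + 1531/18 = 0 ∩ |DG|² = 10225/36]
4. D_y = 26/3  [line 9·x + -31/3·y + 1531/18 = 0 ∩ |DG|² = 10225/36]
   → D = (1/2, 26/3)
5. A_x = 3/2  [line -17·x + 14·y + -5/2 = 0 ∩ |AG|² = 409/4]
6. A_y = 2  [line -17·x + 14·y + -5/2 = 0 ∩ |AG|² = 409/4]
   → A = (3/2, 2)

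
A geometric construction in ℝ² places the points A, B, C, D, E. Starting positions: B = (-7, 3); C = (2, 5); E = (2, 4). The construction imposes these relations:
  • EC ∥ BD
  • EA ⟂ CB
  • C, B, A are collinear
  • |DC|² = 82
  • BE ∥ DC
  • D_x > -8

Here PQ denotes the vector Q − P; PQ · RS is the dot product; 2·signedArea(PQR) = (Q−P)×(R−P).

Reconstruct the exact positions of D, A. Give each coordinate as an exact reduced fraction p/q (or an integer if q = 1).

1. D_x = -7  [BE ∥ DC ∩ EC ∥ BD]
2. D_y = 4  [BE ∥ DC ∩ EC ∥ BD]
   → D = (-7, 4)
3. A_x = 152/85  [C, B, A are collinear ∩ EA ⟂ CB]
4. A_y = 421/85  [C, B, A are collinear ∩ EA ⟂ CB]
   → A = (152/85, 421/85)

A = (152/85, 421/85)
D = (-7, 4)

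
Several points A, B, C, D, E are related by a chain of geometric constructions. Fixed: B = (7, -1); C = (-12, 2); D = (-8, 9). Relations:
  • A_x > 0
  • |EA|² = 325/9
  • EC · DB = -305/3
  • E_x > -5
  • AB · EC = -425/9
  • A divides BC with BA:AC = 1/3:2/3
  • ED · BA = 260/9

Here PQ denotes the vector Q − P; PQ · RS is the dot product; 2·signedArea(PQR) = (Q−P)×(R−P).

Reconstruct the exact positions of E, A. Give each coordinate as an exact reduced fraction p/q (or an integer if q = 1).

1. A_x = 2/3  [A divides BC with BA:AC = 1/3:2/3]
2. A_y = 0  [A divides BC with BA:AC = 1/3:2/3]
   → A = (2/3, 0)
3. E_x = -13/3  [ED · BA = 260/9 ∩ EC · DB = -305/3]
4. E_y = 10/3  [ED · BA = 260/9 ∩ EC · DB = -305/3]
   → E = (-13/3, 10/3)

A = (2/3, 0)
E = (-13/3, 10/3)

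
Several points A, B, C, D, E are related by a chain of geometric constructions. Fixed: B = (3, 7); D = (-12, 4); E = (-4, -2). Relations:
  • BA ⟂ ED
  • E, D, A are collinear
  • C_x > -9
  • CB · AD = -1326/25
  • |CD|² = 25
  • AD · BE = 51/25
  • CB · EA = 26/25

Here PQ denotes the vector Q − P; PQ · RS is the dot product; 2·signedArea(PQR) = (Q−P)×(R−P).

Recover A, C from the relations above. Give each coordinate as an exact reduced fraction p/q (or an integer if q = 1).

A = (-96/25, -53/25)
C = (-8, 1)

1. A_x = -96/25  [E, D, A are collinear ∩ BA ⟂ ED]
2. A_y = -53/25  [E, D, A are collinear ∩ BA ⟂ ED]
   → A = (-96/25, -53/25)
3. C_x = -8  [line 204/25·x + -153/25·y + 357/5 = 0 ∩ |CD|² = 25]
4. C_y = 1  [line 204/25·x + -153/25·y + 357/5 = 0 ∩ |CD|² = 25]
   → C = (-8, 1)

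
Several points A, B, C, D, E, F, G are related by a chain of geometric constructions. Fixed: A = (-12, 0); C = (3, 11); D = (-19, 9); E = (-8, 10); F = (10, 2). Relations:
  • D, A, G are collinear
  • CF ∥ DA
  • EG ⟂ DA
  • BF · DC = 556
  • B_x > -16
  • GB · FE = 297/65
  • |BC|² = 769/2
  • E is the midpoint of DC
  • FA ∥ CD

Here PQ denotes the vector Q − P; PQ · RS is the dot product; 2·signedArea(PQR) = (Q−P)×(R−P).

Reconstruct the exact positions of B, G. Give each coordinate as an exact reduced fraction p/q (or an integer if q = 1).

B = (-31/2, 9/2)
G = (-997/65, 279/65)

1. B_x = -31/2  [line -22·x + -2·y + -332 = 0 ∩ |BC|² = 769/2]
2. B_y = 9/2  [line -22·x + -2·y + -332 = 0 ∩ |BC|² = 769/2]
   → B = (-31/2, 9/2)
3. G_x = -997/65  [D, A, G are collinear ∩ EG ⟂ DA]
4. G_y = 279/65  [D, A, G are collinear ∩ EG ⟂ DA]
   → G = (-997/65, 279/65)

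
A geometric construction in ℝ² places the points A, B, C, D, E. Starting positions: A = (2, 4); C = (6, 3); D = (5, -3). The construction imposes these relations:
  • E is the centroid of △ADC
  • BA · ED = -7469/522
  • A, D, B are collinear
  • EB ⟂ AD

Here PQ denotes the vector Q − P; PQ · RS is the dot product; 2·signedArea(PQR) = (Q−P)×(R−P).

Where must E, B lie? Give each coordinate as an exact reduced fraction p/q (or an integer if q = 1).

1. E_x = 13/3  [E is the centroid of △ADC]
2. E_y = 4/3  [E is the centroid of △ADC]
   → E = (13/3, 4/3)
3. B_x = 193/58  [A, D, B are collinear ∩ EB ⟂ AD]
4. B_y = 157/174  [A, D, B are collinear ∩ EB ⟂ AD]
   → B = (193/58, 157/174)

B = (193/58, 157/174)
E = (13/3, 4/3)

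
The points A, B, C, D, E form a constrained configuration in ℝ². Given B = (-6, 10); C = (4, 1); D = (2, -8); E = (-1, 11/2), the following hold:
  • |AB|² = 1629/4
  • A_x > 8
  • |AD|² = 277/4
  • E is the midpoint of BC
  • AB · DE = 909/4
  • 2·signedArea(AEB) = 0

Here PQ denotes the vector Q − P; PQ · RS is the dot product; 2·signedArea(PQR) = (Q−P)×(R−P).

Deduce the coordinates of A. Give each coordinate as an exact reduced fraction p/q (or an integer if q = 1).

1. A_x = 9  [2·signedArea(AEB) = 0 ∩ AB · DE = 909/4]
2. A_y = -7/2  [2·signedArea(AEB) = 0 ∩ AB · DE = 909/4]
   → A = (9, -7/2)

A = (9, -7/2)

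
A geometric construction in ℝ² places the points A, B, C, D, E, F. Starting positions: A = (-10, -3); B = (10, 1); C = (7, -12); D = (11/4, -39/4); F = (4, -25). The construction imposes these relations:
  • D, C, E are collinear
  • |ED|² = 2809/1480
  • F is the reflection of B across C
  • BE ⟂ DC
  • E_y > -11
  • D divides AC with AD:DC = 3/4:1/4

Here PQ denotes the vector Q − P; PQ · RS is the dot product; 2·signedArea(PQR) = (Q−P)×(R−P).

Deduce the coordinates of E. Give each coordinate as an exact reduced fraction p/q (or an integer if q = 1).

1. E_x = 734/185  [D, C, E are collinear ∩ BE ⟂ DC]
2. E_y = -1923/185  [D, C, E are collinear ∩ BE ⟂ DC]
   → E = (734/185, -1923/185)

E = (734/185, -1923/185)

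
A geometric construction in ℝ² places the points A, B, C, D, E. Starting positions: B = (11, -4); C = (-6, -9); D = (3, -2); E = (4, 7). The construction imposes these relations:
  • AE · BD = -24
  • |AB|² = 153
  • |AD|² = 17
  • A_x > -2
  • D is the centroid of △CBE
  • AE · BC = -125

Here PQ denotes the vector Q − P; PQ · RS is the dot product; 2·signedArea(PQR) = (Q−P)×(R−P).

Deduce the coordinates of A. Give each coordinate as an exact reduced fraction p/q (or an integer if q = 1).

1. A_x = -1  [AE · BD = -24 ∩ AE · BC = -125]
2. A_y = -1  [AE · BD = -24 ∩ AE · BC = -125]
   → A = (-1, -1)

A = (-1, -1)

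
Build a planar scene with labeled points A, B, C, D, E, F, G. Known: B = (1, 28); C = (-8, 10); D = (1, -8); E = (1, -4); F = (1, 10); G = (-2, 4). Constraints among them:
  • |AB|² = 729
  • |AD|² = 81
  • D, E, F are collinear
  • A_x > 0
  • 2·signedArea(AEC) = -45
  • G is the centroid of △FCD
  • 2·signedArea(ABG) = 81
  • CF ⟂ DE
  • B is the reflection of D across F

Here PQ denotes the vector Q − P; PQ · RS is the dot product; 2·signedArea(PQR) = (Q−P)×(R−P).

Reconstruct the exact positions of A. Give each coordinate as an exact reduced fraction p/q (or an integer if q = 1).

A = (1, 1)

1. A_x = 1  [2·signedArea(AEC) = -45 ∩ 2·signedArea(ABG) = 81]
2. A_y = 1  [2·signedArea(AEC) = -45 ∩ 2·signedArea(ABG) = 81]
   → A = (1, 1)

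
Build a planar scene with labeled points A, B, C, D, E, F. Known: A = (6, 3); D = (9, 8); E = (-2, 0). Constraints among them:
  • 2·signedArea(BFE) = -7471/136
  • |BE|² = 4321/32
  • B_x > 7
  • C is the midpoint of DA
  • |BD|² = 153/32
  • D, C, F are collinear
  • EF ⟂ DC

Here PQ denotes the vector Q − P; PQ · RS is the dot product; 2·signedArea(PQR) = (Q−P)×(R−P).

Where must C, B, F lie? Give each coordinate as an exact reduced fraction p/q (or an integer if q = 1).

B = (63/8, 49/8)
C = (15/2, 11/2)
F = (87/34, -93/34)

1. C_x = 15/2  [C is the midpoint of DA]
2. C_y = 11/2  [C is the midpoint of DA]
   → C = (15/2, 11/2)
3. F_x = 87/34  [D, C, F are collinear ∩ EF ⟂ DC]
4. F_y = -93/34  [D, C, F are collinear ∩ EF ⟂ DC]
   → F = (87/34, -93/34)
5. B_x = 63/8  [line -93/34·x + -155/34·y + 6727/136 = 0 ∩ |BD|² = 153/32]
6. B_y = 49/8  [line -93/34·x + -155/34·y + 6727/136 = 0 ∩ |BD|² = 153/32]
   → B = (63/8, 49/8)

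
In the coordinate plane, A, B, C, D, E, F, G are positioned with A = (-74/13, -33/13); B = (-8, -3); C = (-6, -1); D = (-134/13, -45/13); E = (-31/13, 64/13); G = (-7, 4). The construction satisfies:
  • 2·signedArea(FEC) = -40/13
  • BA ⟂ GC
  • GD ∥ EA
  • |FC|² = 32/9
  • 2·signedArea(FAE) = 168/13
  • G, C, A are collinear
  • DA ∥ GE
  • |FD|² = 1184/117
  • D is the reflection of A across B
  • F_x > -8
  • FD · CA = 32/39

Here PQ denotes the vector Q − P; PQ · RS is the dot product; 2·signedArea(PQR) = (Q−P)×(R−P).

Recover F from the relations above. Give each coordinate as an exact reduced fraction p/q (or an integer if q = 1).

F = (-22/3, -7/3)

1. F_x = -22/3  [2·signedArea(FEC) = -40/13 ∩ FD · CA = 32/39]
2. F_y = -7/3  [2·signedArea(FEC) = -40/13 ∩ FD · CA = 32/39]
   → F = (-22/3, -7/3)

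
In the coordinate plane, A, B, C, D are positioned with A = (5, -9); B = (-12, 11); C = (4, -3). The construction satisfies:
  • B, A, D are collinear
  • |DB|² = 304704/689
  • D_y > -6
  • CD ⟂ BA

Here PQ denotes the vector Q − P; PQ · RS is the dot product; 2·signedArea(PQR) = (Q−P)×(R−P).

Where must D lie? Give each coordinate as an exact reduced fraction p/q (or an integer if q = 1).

D = (1116/689, -3461/689)

1. D_x = 1116/689  [B, A, D are collinear ∩ CD ⟂ BA]
2. D_y = -3461/689  [B, A, D are collinear ∩ CD ⟂ BA]
   → D = (1116/689, -3461/689)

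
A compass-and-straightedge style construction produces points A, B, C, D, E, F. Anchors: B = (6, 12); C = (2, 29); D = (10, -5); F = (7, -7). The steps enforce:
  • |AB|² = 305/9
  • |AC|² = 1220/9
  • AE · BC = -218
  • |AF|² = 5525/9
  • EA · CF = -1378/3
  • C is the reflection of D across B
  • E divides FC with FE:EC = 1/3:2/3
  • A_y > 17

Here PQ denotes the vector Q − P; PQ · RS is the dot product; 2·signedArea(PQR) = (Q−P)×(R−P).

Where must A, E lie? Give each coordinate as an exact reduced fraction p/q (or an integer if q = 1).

A = (14/3, 53/3)
E = (16/3, 5)

1. E_x = 16/3  [E divides FC with FE:EC = 1/3:2/3]
2. E_y = 5  [E divides FC with FE:EC = 1/3:2/3]
   → E = (16/3, 5)
3. A_x = 14/3  [AE · BC = -218 ∩ EA · CF = -1378/3]
4. A_y = 53/3  [AE · BC = -218 ∩ EA · CF = -1378/3]
   → A = (14/3, 53/3)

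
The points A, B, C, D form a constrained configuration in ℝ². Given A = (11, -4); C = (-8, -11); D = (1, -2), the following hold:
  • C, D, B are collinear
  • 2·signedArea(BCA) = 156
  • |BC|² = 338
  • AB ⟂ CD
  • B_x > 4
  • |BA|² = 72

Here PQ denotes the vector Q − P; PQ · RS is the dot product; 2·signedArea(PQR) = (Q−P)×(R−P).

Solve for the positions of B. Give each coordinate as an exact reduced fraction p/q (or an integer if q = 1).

1. B_x = 5  [C, D, B are collinear ∩ AB ⟂ CD]
2. B_y = 2  [C, D, B are collinear ∩ AB ⟂ CD]
   → B = (5, 2)

B = (5, 2)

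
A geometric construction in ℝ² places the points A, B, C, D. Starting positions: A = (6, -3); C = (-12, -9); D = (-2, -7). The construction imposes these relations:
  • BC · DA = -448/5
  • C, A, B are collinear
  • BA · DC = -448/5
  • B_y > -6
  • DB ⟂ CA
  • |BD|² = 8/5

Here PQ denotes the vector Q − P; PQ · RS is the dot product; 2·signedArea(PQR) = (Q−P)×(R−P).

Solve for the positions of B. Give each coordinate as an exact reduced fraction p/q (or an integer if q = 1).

1. B_x = -12/5  [C, A, B are collinear ∩ DB ⟂ CA]
2. B_y = -29/5  [C, A, B are collinear ∩ DB ⟂ CA]
   → B = (-12/5, -29/5)

B = (-12/5, -29/5)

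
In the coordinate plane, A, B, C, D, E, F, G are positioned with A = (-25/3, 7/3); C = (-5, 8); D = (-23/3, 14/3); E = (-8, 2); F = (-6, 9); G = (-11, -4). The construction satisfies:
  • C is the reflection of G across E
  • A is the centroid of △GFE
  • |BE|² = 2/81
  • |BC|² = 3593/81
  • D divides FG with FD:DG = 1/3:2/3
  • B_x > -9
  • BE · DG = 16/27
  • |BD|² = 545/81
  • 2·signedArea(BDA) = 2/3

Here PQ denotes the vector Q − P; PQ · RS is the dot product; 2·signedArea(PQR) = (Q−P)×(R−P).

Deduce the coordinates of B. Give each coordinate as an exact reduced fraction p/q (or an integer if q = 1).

B = (-73/9, 19/9)

1. B_x = -73/9  [2·signedArea(BDA) = 2/3 ∩ BE · DG = 16/27]
2. B_y = 19/9  [2·signedArea(BDA) = 2/3 ∩ BE · DG = 16/27]
   → B = (-73/9, 19/9)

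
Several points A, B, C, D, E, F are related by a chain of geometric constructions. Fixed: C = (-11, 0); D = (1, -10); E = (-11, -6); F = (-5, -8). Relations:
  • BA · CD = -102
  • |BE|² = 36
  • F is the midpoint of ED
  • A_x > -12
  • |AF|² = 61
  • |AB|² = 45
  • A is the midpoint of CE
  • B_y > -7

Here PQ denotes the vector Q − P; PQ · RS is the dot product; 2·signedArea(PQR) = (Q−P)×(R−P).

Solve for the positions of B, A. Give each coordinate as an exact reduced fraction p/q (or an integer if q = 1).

A = (-11, -3)
B = (-5, -6)

1. A_x = -11  [A is the midpoint of CE]
2. A_y = -3  [A is the midpoint of CE]
   → A = (-11, -3)
3. B_x = -5  [line -12·x + 10·y + 0 = 0 ∩ |BE|² = 36]
4. B_y = -6  [line -12·x + 10·y + 0 = 0 ∩ |BE|² = 36]
   → B = (-5, -6)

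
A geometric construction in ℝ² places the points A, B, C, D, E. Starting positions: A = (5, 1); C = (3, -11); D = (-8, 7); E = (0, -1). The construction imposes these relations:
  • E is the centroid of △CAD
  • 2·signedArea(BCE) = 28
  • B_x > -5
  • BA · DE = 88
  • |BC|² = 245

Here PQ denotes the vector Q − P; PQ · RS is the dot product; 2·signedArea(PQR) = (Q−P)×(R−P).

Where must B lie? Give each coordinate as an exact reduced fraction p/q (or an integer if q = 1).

1. B_x = -4  [2·signedArea(BCE) = 28 ∩ BA · DE = 88]
2. B_y = 3  [2·signedArea(BCE) = 28 ∩ BA · DE = 88]
   → B = (-4, 3)

B = (-4, 3)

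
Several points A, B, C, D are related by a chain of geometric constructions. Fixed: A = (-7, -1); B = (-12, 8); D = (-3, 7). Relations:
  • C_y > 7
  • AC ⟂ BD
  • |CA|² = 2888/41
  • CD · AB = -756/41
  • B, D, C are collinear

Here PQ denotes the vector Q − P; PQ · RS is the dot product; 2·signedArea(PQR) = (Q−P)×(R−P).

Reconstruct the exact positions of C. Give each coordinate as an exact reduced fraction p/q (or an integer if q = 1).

C = (-249/41, 301/41)

1. C_x = -249/41  [B, D, C are collinear ∩ AC ⟂ BD]
2. C_y = 301/41  [B, D, C are collinear ∩ AC ⟂ BD]
   → C = (-249/41, 301/41)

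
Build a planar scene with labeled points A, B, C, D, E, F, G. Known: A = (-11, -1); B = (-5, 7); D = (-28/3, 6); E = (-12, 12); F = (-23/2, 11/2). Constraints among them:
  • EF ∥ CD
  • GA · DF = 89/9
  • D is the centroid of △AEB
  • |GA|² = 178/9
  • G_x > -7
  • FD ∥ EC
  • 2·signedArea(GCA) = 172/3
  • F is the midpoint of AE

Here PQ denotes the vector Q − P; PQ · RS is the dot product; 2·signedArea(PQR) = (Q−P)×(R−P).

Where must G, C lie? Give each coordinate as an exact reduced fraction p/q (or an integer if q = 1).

1. G_x = -20/3  [line 13/6·x + 1/2·y + 130/9 = 0 ∩ |GA|² = 178/9]
2. G_y = 0  [line 13/6·x + 1/2·y + 130/9 = 0 ∩ |GA|² = 178/9]
   → G = (-20/3, 0)
3. C_x = -59/6  [2·signedArea(GCA) = 172/3 ∩ EF ∥ CD]
4. C_y = 25/2  [2·signedArea(GCA) = 172/3 ∩ EF ∥ CD]
   → C = (-59/6, 25/2)

C = (-59/6, 25/2)
G = (-20/3, 0)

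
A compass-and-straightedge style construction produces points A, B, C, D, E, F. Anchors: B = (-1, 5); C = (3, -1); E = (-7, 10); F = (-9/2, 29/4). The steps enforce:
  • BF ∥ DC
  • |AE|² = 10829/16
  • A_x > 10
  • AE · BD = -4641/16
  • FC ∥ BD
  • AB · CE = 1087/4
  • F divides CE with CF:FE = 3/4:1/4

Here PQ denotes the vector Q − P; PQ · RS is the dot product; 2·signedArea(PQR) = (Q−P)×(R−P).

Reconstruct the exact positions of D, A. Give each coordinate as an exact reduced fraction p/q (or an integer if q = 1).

A = (21/2, -37/4)
D = (13/2, -13/4)

1. D_x = 13/2  [BF ∥ DC ∩ FC ∥ BD]
2. D_y = -13/4  [BF ∥ DC ∩ FC ∥ BD]
   → D = (13/2, -13/4)
3. A_x = 21/2  [line 10·x + -11·y + -827/4 = 0 ∩ |AE|² = 10829/16]
4. A_y = -37/4  [line 10·x + -11·y + -827/4 = 0 ∩ |AE|² = 10829/16]
   → A = (21/2, -37/4)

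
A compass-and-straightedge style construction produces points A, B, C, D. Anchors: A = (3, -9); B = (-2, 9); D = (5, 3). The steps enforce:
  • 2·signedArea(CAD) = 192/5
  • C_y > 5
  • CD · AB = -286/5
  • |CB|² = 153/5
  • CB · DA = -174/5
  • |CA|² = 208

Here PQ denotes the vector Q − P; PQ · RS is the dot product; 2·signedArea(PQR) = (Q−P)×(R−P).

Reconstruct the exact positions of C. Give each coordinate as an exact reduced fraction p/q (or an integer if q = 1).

C = (11/5, 27/5)

1. C_x = 11/5  [2·signedArea(CAD) = 192/5 ∩ CB · DA = -174/5]
2. C_y = 27/5  [2·signedArea(CAD) = 192/5 ∩ CB · DA = -174/5]
   → C = (11/5, 27/5)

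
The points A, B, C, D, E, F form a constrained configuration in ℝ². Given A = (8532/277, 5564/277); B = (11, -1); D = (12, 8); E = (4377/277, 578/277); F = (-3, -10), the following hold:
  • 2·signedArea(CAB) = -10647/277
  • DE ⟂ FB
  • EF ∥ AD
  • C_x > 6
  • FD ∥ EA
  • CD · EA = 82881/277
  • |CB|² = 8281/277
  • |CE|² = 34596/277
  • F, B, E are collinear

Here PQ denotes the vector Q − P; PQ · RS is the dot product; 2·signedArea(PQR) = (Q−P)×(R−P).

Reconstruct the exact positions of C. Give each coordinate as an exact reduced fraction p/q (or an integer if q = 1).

1. C_x = 1773/277  [2·signedArea(CAB) = -10647/277 ∩ CD · EA = 82881/277]
2. C_y = -1096/277  [2·signedArea(CAB) = -10647/277 ∩ CD · EA = 82881/277]
   → C = (1773/277, -1096/277)

C = (1773/277, -1096/277)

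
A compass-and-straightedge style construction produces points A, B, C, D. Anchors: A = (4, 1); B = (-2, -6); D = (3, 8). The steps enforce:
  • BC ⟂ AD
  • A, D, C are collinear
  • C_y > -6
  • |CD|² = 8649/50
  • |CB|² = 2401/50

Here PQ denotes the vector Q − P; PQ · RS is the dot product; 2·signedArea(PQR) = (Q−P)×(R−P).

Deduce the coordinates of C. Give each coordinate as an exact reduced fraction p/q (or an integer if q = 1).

1. C_x = 243/50  [A, D, C are collinear ∩ BC ⟂ AD]
2. C_y = -251/50  [A, D, C are collinear ∩ BC ⟂ AD]
   → C = (243/50, -251/50)

C = (243/50, -251/50)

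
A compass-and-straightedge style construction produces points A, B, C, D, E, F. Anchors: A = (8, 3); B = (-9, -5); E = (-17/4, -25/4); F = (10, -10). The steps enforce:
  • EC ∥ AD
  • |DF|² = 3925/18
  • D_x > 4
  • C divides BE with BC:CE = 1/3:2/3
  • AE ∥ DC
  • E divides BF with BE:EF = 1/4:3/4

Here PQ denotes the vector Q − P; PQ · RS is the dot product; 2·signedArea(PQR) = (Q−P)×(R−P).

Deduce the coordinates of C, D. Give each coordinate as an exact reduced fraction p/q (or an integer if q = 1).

1. C_x = -89/12  [C divides BE with BC:CE = 1/3:2/3]
2. C_y = -65/12  [C divides BE with BC:CE = 1/3:2/3]
   → C = (-89/12, -65/12)
3. D_x = 29/6  [AE ∥ DC ∩ EC ∥ AD]
4. D_y = 23/6  [AE ∥ DC ∩ EC ∥ AD]
   → D = (29/6, 23/6)

C = (-89/12, -65/12)
D = (29/6, 23/6)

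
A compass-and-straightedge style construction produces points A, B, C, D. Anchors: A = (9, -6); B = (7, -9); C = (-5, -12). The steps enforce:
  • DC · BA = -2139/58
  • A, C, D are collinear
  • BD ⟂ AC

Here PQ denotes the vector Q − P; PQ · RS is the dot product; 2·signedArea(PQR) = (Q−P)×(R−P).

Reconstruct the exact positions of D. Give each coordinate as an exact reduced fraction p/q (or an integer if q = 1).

D = (361/58, -417/58)

1. D_x = 361/58  [A, C, D are collinear ∩ BD ⟂ AC]
2. D_y = -417/58  [A, C, D are collinear ∩ BD ⟂ AC]
   → D = (361/58, -417/58)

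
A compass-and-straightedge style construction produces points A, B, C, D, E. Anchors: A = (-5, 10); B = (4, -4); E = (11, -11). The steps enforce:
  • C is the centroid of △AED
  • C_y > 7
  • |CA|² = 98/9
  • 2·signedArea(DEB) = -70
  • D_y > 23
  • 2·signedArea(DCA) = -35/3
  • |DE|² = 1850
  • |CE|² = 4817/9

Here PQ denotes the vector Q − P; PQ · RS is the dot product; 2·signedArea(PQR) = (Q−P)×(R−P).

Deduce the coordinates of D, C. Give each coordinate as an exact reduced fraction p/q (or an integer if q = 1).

C = (-8/3, 23/3)
D = (-14, 24)

1. D_x = -14  [line -7·x + -7·y + 70 = 0 ∩ |DE|² = 1850]
2. D_y = 24  [line -7·x + -7·y + 70 = 0 ∩ |DE|² = 1850]
   → D = (-14, 24)
3. C_x = -8/3  [2·signedArea(DCA) = -35/3 ∩ C is the centroid of △AED]
4. C_y = 23/3  [2·signedArea(DCA) = -35/3 ∩ C is the centroid of △AED]
   → C = (-8/3, 23/3)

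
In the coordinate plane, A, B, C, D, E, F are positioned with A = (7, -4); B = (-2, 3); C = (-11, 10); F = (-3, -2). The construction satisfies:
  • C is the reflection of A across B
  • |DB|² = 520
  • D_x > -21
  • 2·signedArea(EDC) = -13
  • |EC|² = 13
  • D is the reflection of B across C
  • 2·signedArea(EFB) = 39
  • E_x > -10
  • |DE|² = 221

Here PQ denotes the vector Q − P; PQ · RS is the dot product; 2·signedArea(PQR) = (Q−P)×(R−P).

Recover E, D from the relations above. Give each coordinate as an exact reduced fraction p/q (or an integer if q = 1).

D = (-20, 17)
E = (-9, 7)

1. D_x = -20  [D is the reflection of B across C]
2. D_y = 17  [D is the reflection of B across C]
   → D = (-20, 17)
3. E_x = -9  [2·signedArea(EFB) = 39 ∩ 2·signedArea(EDC) = -13]
4. E_y = 7  [2·signedArea(EFB) = 39 ∩ 2·signedArea(EDC) = -13]
   → E = (-9, 7)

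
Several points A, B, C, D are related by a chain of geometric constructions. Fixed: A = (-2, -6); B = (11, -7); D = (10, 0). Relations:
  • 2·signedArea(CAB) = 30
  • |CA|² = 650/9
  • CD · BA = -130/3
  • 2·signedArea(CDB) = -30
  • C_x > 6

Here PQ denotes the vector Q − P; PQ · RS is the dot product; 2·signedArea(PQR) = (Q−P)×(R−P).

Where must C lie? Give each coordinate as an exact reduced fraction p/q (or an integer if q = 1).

1. C_x = 19/3  [CD · BA = -130/3 ∩ 2·signedArea(CDB) = -30]
2. C_y = -13/3  [CD · BA = -130/3 ∩ 2·signedArea(CDB) = -30]
   → C = (19/3, -13/3)

C = (19/3, -13/3)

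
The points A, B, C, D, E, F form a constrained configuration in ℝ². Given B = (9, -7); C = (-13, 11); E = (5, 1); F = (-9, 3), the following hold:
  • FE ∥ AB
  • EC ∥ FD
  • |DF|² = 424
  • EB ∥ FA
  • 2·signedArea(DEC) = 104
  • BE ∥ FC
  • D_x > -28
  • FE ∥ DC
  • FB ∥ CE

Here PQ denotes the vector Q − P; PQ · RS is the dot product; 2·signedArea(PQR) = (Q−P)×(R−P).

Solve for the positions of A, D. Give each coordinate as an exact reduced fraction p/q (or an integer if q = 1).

1. A_x = -5  [FE ∥ AB ∩ EB ∥ FA]
2. A_y = -5  [FE ∥ AB ∩ EB ∥ FA]
   → A = (-5, -5)
3. D_x = -27  [FE ∥ DC ∩ EC ∥ FD]
4. D_y = 13  [FE ∥ DC ∩ EC ∥ FD]
   → D = (-27, 13)

A = (-5, -5)
D = (-27, 13)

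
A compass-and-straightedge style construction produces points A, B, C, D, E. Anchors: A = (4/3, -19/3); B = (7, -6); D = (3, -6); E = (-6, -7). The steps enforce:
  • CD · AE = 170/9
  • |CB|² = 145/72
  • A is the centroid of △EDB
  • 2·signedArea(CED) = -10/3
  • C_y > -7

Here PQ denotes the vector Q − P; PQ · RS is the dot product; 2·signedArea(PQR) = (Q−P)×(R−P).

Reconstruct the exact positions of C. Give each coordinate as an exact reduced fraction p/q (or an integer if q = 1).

1. C_x = 67/12  [CD · AE = 170/9 ∩ 2·signedArea(CED) = -10/3]
2. C_y = -73/12  [CD · AE = 170/9 ∩ 2·signedArea(CED) = -10/3]
   → C = (67/12, -73/12)

C = (67/12, -73/12)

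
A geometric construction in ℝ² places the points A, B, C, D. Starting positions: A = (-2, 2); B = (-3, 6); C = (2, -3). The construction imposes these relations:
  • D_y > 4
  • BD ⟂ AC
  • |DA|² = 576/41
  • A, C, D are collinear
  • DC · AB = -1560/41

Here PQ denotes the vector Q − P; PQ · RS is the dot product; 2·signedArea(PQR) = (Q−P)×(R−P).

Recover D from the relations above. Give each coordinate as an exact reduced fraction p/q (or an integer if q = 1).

1. D_x = -178/41  [A, C, D are collinear ∩ BD ⟂ AC]
2. D_y = 202/41  [A, C, D are collinear ∩ BD ⟂ AC]
   → D = (-178/41, 202/41)

D = (-178/41, 202/41)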